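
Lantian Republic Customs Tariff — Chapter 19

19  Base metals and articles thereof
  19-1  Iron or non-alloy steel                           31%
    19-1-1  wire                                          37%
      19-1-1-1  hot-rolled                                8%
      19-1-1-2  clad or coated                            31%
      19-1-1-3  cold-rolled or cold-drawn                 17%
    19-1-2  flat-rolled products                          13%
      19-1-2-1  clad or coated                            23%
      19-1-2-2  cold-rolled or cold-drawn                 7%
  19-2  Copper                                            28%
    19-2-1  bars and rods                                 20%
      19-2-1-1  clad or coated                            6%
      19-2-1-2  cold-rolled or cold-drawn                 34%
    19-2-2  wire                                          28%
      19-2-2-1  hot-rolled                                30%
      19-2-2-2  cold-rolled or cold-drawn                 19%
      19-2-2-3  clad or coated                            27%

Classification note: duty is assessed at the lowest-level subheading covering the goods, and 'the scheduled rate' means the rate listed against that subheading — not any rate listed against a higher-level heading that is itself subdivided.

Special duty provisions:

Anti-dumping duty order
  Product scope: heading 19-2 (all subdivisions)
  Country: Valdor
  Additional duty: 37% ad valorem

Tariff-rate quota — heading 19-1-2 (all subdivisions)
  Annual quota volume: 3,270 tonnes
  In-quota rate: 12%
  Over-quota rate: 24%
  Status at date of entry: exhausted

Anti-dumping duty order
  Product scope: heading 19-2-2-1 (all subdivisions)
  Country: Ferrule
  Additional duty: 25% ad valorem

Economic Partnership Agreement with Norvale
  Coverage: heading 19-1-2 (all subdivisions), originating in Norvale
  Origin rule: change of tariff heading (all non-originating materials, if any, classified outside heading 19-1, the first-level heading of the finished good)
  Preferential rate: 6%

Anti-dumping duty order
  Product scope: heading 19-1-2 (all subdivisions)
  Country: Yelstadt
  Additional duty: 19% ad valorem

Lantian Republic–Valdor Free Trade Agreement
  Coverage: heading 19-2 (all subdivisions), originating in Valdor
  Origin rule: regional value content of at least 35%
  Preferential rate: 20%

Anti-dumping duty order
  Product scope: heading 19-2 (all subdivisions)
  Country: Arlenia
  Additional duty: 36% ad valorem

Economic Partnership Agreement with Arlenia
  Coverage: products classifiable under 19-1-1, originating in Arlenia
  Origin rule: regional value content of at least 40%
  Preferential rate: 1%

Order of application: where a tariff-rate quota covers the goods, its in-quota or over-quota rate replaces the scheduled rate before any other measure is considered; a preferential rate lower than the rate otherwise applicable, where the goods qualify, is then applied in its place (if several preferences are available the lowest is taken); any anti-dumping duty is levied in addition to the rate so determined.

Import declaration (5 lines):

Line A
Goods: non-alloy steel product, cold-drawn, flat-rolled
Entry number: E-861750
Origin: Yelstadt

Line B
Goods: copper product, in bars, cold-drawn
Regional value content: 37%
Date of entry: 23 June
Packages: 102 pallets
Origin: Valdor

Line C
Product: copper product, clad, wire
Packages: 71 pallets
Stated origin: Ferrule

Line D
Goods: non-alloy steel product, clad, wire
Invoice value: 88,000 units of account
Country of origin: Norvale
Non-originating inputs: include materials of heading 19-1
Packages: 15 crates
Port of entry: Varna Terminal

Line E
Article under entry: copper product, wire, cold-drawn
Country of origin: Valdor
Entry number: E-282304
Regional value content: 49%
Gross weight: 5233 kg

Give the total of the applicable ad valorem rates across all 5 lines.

Line A: non-alloy steel → 19-1; flat-rolled → 19-1-2; cold-drawn → 19-1-2-2. Scheduled 7%. quota on 19-1-2 exhausted → over-quota 24%; anti-dumping (Yelstadt, 19-1-2): +19%; total 24% + 19% = 43%. → 43%.
Line B: copper → 19-2; in bars → 19-2-1; cold-drawn → 19-2-1-2. Scheduled 34%. Valdor agreement on 19-2: RVC ≥ 35% → 20% available; preferential 20%; anti-dumping (Valdor, 19-2): +37%; total 20% + 37% = 57%. → 57%.
Line C: copper → 19-2; wire → 19-2-2; clad → 19-2-2-3. Scheduled 27%. No special measure applies. → 27%.
Line D: non-alloy steel → 19-1; wire → 19-1-1; clad → 19-1-1-2. Scheduled 31%. Norvale agreement on 19-1-2: 19-1-1-2 not covered. → 31%.
Line E: copper → 19-2; wire → 19-2-2; cold-drawn → 19-2-2-2. Scheduled 19%. Valdor agreement on 19-2: RVC ≥ 35% → 20% available; preference 20% not lower than 19% → no reduction; anti-dumping (Valdor, 19-2): +37%; total 19% + 37% = 56%. → 56%.
Sum: 43% + 57% + 27% + 31% + 56% = 214%.

214%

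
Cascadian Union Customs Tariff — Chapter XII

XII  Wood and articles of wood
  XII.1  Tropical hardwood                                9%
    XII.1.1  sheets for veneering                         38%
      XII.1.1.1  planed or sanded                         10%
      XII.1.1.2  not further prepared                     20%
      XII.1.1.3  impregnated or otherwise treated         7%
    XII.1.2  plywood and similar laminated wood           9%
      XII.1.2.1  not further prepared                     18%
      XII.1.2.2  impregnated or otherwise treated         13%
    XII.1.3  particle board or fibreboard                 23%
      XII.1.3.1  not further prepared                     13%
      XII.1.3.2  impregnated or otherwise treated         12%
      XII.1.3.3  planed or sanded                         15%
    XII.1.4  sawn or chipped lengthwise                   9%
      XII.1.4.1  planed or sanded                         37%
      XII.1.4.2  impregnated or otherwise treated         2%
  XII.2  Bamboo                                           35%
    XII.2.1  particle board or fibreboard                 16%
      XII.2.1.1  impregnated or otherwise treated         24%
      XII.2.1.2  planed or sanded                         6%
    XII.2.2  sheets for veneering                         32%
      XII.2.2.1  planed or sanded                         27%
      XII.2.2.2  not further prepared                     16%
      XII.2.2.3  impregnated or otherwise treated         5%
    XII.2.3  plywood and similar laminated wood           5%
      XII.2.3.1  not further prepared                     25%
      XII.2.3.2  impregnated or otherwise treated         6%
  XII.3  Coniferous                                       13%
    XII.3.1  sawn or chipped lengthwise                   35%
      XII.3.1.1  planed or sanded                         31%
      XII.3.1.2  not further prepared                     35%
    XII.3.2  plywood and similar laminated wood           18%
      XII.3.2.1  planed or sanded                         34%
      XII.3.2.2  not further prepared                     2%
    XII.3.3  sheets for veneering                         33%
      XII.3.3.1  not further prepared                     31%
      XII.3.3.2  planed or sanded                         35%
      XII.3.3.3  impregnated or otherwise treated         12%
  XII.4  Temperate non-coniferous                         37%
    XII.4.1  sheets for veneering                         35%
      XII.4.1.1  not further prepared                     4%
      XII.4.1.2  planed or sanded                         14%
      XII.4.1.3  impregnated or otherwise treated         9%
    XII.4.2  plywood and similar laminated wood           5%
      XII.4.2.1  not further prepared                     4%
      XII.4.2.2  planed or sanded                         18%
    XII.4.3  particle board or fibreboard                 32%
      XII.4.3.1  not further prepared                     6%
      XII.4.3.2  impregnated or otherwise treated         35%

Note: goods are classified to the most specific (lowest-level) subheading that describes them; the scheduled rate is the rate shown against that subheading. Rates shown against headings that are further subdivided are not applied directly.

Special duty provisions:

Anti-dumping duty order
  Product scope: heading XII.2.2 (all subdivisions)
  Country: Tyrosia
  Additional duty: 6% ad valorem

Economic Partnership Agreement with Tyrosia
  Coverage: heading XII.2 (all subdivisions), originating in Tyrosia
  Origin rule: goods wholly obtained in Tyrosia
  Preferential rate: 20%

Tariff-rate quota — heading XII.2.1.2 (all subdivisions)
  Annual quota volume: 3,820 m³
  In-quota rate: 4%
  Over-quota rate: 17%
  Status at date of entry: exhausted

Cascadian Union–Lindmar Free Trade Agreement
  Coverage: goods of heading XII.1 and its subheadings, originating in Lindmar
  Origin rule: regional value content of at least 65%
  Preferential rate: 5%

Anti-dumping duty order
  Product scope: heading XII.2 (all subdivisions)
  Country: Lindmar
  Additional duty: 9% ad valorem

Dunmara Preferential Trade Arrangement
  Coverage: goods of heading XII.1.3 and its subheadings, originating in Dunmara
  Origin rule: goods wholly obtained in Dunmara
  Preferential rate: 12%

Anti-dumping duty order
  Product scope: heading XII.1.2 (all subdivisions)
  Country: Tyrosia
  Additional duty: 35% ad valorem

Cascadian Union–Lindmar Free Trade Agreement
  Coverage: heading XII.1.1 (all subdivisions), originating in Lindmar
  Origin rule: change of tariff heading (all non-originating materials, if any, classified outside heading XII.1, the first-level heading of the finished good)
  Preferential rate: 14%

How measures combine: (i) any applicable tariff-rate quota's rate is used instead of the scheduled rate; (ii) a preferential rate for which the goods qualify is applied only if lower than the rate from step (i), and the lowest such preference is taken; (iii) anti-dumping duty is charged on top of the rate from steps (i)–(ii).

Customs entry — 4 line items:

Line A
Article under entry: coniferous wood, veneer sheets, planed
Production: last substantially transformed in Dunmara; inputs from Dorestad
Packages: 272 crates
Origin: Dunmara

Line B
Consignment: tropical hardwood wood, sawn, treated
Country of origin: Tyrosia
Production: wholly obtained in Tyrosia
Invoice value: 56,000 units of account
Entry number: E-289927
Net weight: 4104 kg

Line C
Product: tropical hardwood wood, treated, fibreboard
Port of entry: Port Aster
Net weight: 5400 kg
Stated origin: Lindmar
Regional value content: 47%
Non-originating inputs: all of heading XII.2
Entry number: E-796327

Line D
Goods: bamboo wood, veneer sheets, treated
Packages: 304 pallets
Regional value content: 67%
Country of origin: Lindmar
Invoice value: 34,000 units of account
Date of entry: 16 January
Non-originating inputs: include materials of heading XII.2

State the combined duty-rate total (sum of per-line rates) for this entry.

Line A: coniferous → XII.3; veneer sheets → XII.3.3; planed → XII.3.3.2. Scheduled 35%. Dunmara agreement on XII.1.3: XII.3.3.2 not covered. → 35%.
Line B: tropical hardwood → XII.1; sawn → XII.1.4; treated → XII.1.4.2. Scheduled 2%. Tyrosia agreement on XII.2: XII.1.4.2 not covered. → 2%.
Line C: tropical hardwood → XII.1; fibreboard → XII.1.3; treated → XII.1.3.2. Scheduled 12%. Lindmar agreement on XII.1: RVC < 65%; Lindmar agreement on XII.1.1: XII.1.3.2 not covered. → 12%.
Line D: bamboo → XII.2; veneer sheets → XII.2.2; treated → XII.2.2.3. Scheduled 5%. Lindmar agreement on XII.1: XII.2.2.3 not covered; Lindmar agreement on XII.1.1: XII.2.2.3 not covered; anti-dumping (Lindmar, XII.2): +9%; total 5% + 9% = 14%. → 14%.
Sum: 35% + 2% + 12% + 14% = 63%.

63%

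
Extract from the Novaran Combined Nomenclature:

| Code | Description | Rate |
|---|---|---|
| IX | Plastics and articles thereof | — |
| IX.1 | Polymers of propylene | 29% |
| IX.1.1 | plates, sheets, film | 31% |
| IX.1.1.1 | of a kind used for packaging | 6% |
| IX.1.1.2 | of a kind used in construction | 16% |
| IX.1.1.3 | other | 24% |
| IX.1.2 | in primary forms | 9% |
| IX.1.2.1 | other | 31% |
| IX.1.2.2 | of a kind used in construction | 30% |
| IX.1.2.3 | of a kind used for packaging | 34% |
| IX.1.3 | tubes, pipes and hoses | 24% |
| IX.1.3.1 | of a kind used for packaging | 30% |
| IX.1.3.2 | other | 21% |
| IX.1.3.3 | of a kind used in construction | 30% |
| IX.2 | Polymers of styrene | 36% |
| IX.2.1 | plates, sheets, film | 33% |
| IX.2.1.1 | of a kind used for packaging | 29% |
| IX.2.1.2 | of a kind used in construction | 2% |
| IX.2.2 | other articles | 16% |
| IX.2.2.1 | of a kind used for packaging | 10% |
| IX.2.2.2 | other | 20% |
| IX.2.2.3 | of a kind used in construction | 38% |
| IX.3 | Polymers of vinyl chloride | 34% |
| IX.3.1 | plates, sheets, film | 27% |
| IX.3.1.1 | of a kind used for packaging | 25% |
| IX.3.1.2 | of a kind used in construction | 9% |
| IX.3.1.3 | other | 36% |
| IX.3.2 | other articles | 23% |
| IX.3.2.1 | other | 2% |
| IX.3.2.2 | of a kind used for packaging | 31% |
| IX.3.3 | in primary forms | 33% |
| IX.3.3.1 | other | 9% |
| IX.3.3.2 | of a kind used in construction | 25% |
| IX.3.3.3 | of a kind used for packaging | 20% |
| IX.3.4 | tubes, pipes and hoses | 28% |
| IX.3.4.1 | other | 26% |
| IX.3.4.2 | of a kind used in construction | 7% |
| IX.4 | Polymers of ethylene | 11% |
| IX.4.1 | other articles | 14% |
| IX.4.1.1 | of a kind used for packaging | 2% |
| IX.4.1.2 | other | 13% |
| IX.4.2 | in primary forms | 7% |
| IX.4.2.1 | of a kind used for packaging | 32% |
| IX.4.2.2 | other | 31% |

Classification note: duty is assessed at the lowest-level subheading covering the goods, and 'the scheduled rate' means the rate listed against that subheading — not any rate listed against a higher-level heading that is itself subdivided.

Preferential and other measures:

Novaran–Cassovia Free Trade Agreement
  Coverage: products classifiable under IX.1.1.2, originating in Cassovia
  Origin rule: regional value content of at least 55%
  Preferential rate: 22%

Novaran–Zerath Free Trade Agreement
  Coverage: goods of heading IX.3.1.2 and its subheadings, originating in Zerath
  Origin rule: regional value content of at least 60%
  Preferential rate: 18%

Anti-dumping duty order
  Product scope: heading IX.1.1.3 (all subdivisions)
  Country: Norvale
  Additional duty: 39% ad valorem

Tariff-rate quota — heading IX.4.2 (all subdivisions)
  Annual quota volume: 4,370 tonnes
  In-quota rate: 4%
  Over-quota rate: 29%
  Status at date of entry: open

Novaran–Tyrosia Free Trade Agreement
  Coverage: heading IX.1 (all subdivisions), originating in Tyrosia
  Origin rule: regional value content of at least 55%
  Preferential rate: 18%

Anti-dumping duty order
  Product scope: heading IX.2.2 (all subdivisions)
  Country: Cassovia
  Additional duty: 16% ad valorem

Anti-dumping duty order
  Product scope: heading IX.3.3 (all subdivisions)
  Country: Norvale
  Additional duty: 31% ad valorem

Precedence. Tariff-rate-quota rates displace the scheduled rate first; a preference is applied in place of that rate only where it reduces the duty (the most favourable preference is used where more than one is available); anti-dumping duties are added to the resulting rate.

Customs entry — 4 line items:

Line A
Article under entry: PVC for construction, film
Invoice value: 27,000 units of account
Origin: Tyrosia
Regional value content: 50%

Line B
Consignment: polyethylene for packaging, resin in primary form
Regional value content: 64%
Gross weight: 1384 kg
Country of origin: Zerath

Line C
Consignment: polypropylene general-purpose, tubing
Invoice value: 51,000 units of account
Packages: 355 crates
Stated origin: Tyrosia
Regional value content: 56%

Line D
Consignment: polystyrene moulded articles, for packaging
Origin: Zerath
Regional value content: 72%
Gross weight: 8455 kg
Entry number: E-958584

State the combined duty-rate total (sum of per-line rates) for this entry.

41%

Line A: PVC → IX.3; film → IX.3.1; for construction → IX.3.1.2. Scheduled 9%. Tyrosia agreement on IX.1: IX.3.1.2 not covered. → 9%.
Line B: polyethylene → IX.4; resin in primary form → IX.4.2; for packaging → IX.4.2.1. Scheduled 32%. quota on IX.4.2 open → in-quota 4%; Zerath agreement on IX.3.1.2: IX.4.2.1 not covered. → 4%.
Line C: polypropylene → IX.1; tubing → IX.1.3; general-purpose → IX.1.3.2. Scheduled 21%. Tyrosia agreement on IX.1: RVC ≥ 55% → 18% available; preferential 18%. → 18%.
Line D: polystyrene → IX.2; moulded articles → IX.2.2; for packaging → IX.2.2.1. Scheduled 10%. Zerath agreement on IX.3.1.2: IX.2.2.1 not covered. → 10%.
Sum: 9% + 4% + 18% + 10% = 41%.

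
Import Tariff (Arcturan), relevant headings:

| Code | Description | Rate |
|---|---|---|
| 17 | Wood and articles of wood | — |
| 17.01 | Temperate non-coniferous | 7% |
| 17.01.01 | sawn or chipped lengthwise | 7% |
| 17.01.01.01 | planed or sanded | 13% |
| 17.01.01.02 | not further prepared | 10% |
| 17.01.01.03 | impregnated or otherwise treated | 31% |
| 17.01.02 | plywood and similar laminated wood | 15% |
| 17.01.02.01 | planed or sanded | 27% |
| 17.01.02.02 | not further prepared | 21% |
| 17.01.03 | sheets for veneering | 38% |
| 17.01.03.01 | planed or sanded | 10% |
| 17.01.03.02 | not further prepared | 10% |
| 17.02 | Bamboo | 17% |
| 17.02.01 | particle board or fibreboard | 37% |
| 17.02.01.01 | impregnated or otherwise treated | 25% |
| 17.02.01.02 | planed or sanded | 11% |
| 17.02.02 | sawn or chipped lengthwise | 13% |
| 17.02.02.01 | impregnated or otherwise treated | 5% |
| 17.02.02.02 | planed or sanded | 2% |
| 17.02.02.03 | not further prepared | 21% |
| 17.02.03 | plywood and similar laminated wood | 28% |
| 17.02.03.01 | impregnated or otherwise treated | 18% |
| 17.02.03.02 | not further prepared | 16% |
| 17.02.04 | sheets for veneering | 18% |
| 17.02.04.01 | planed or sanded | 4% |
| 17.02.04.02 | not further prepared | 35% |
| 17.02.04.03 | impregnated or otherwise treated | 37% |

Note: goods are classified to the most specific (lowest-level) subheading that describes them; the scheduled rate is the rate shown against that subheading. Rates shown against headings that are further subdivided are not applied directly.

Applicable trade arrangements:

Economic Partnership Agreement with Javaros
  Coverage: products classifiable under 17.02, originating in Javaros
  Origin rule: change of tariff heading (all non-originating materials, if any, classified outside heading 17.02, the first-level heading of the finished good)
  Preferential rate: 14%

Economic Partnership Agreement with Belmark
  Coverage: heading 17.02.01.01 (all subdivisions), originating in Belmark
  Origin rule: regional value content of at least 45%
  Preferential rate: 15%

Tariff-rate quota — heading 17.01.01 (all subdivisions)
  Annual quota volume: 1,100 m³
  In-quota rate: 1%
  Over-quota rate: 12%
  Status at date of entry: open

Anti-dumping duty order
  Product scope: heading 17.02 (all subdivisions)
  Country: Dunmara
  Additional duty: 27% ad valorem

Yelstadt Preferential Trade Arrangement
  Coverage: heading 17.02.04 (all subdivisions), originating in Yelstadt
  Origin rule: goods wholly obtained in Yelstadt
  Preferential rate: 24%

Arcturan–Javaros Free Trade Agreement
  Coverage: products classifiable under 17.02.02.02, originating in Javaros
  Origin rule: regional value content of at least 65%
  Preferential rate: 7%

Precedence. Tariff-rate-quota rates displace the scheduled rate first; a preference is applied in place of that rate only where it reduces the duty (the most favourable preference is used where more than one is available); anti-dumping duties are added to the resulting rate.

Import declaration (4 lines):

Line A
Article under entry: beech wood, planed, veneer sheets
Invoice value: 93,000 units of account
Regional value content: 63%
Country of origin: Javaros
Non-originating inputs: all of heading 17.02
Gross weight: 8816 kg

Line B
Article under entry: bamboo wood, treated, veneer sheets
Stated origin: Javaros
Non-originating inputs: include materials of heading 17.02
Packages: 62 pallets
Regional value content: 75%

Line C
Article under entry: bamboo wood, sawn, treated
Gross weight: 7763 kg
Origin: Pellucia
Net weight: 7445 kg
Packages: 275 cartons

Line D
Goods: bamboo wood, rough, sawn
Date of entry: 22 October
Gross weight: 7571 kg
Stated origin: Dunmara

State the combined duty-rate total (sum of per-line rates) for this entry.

100%

Line A: beech → 17.01; veneer sheets → 17.01.03; planed → 17.01.03.01. Scheduled 10%. Javaros agreement on 17.02: 17.01.03.01 not covered; Javaros agreement on 17.02.02.02: 17.01.03.01 not covered. → 10%.
Line B: bamboo → 17.02; veneer sheets → 17.02.04; treated → 17.02.04.03. Scheduled 37%. Javaros agreement on 17.02: CTH not met; Javaros agreement on 17.02.02.02: 17.02.04.03 not covered. → 37%.
Line C: bamboo → 17.02; sawn → 17.02.02; treated → 17.02.02.01. Scheduled 5%. No special measure applies. → 5%.
Line D: bamboo → 17.02; sawn → 17.02.02; rough → 17.02.02.03. Scheduled 21%. anti-dumping (Dunmara, 17.02): +27%; total 21% + 27% = 48%. → 48%.
Sum: 10% + 37% + 5% + 48% = 100%.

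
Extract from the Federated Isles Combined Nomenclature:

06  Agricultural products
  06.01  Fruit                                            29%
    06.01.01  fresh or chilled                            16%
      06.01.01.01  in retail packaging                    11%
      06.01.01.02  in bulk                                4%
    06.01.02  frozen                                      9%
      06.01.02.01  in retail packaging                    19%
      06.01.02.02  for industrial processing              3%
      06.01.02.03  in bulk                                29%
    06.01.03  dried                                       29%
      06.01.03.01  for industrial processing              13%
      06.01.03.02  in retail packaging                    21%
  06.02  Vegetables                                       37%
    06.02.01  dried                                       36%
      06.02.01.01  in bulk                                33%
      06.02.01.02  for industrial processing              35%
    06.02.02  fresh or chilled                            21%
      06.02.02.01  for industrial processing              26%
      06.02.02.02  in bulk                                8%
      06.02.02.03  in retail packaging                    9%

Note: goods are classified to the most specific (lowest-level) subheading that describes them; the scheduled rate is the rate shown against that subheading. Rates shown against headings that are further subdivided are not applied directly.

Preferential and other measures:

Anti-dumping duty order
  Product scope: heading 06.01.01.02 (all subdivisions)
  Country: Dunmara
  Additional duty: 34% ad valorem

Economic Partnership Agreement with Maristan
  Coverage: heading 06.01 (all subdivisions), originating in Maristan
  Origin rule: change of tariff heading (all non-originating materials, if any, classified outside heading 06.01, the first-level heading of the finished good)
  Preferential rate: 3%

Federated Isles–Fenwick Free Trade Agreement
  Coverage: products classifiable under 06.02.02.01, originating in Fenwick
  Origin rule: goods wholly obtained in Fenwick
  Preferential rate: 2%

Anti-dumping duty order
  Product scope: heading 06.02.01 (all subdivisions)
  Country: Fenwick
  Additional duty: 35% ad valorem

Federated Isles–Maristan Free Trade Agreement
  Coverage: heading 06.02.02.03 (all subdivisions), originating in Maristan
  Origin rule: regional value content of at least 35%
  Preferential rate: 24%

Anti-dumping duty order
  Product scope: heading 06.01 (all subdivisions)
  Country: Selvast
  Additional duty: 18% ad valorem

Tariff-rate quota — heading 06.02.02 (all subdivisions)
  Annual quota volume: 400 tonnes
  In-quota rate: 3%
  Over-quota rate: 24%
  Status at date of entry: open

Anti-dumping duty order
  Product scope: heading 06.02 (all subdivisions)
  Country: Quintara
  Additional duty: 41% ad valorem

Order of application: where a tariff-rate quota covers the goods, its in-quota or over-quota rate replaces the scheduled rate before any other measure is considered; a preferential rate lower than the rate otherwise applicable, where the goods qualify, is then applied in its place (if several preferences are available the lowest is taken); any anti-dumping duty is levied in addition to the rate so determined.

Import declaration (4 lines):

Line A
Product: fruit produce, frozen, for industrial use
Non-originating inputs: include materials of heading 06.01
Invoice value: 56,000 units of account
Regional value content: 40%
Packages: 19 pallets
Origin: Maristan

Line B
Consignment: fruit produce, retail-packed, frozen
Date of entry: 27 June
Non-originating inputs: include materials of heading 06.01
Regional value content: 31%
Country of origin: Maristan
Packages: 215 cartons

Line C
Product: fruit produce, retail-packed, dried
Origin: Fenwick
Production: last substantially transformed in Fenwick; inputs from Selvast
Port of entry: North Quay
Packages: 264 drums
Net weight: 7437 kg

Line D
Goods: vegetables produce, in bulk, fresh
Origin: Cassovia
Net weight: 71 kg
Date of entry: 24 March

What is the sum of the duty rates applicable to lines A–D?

46%

Line A: fruit → 06.01; frozen → 06.01.02; for industrial use → 06.01.02.02. Scheduled 3%. Maristan agreement on 06.01: CTH not met; Maristan agreement on 06.02.02.03: 06.01.02.02 not covered. → 3%.
Line B: fruit → 06.01; frozen → 06.01.02; retail-packed → 06.01.02.01. Scheduled 19%. Maristan agreement on 06.01: CTH not met; Maristan agreement on 06.02.02.03: 06.01.02.01 not covered. → 19%.
Line C: fruit → 06.01; dried → 06.01.03; retail-packed → 06.01.03.02. Scheduled 21%. Fenwick agreement on 06.02.02.01: 06.01.03.02 not covered. → 21%.
Line D: vegetables → 06.02; fresh → 06.02.02; in bulk → 06.02.02.02. Scheduled 8%. quota on 06.02.02 open → in-quota 3%. → 3%.
Sum: 3% + 19% + 21% + 3% = 46%.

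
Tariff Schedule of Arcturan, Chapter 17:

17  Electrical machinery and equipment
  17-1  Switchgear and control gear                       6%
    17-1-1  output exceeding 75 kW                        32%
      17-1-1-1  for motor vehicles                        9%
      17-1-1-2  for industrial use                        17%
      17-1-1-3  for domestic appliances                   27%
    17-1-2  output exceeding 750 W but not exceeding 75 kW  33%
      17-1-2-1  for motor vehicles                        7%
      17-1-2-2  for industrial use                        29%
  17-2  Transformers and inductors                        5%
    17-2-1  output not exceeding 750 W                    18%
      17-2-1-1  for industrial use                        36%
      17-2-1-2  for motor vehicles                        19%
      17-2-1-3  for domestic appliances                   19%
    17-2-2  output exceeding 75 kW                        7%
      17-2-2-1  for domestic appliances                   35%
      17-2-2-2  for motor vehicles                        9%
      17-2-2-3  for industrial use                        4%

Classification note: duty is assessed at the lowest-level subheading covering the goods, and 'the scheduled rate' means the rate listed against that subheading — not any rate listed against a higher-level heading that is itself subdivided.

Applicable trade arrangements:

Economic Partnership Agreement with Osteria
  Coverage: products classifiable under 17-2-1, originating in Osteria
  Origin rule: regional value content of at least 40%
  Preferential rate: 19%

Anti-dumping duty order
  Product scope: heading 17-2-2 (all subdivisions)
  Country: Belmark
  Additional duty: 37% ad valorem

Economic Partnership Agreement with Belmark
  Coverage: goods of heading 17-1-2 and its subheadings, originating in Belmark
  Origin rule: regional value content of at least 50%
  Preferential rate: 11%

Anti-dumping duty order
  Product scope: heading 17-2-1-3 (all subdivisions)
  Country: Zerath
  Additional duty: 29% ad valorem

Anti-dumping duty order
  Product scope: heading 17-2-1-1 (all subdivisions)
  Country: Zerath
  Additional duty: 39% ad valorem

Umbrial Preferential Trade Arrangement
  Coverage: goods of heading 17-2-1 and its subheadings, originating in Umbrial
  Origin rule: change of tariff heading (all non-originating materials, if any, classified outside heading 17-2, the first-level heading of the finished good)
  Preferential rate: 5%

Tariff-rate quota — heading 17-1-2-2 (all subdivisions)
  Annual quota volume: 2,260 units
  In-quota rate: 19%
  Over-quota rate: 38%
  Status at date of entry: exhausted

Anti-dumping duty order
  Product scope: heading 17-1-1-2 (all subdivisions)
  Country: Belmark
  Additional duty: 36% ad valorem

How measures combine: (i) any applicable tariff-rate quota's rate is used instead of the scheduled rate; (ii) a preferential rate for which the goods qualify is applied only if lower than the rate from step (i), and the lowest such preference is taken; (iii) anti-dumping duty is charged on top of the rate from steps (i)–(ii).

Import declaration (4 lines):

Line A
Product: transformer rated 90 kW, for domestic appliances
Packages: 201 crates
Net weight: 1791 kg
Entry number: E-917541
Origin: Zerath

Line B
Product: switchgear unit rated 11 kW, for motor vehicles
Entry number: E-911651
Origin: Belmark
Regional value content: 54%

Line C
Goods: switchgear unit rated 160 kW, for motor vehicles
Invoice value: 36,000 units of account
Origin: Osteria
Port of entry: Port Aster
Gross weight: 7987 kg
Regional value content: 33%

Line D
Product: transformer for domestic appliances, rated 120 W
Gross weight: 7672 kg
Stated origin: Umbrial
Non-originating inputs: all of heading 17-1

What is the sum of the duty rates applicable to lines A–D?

Line A: transformer → 17-2; rated 90 kW → 17-2-2; for domestic appliances → 17-2-2-1. Scheduled 35%. No special measure applies. → 35%.
Line B: switchgear unit → 17-1; rated 11 kW → 17-1-2; for motor vehicles → 17-1-2-1. Scheduled 7%. Belmark agreement on 17-1-2: RVC ≥ 50% → 11% available; preference 11% not lower than 7% → no reduction. → 7%.
Line C: switchgear unit → 17-1; rated 160 kW → 17-1-1; for motor vehicles → 17-1-1-1. Scheduled 9%. Osteria agreement on 17-2-1: 17-1-1-1 not covered. → 9%.
Line D: transformer → 17-2; rated 120 W → 17-2-1; for domestic appliances → 17-2-1-3. Scheduled 19%. Umbrial agreement on 17-2-1: CTH met → 5% available; preferential 5%. → 5%.
Sum: 35% + 7% + 9% + 5% = 56%.

56%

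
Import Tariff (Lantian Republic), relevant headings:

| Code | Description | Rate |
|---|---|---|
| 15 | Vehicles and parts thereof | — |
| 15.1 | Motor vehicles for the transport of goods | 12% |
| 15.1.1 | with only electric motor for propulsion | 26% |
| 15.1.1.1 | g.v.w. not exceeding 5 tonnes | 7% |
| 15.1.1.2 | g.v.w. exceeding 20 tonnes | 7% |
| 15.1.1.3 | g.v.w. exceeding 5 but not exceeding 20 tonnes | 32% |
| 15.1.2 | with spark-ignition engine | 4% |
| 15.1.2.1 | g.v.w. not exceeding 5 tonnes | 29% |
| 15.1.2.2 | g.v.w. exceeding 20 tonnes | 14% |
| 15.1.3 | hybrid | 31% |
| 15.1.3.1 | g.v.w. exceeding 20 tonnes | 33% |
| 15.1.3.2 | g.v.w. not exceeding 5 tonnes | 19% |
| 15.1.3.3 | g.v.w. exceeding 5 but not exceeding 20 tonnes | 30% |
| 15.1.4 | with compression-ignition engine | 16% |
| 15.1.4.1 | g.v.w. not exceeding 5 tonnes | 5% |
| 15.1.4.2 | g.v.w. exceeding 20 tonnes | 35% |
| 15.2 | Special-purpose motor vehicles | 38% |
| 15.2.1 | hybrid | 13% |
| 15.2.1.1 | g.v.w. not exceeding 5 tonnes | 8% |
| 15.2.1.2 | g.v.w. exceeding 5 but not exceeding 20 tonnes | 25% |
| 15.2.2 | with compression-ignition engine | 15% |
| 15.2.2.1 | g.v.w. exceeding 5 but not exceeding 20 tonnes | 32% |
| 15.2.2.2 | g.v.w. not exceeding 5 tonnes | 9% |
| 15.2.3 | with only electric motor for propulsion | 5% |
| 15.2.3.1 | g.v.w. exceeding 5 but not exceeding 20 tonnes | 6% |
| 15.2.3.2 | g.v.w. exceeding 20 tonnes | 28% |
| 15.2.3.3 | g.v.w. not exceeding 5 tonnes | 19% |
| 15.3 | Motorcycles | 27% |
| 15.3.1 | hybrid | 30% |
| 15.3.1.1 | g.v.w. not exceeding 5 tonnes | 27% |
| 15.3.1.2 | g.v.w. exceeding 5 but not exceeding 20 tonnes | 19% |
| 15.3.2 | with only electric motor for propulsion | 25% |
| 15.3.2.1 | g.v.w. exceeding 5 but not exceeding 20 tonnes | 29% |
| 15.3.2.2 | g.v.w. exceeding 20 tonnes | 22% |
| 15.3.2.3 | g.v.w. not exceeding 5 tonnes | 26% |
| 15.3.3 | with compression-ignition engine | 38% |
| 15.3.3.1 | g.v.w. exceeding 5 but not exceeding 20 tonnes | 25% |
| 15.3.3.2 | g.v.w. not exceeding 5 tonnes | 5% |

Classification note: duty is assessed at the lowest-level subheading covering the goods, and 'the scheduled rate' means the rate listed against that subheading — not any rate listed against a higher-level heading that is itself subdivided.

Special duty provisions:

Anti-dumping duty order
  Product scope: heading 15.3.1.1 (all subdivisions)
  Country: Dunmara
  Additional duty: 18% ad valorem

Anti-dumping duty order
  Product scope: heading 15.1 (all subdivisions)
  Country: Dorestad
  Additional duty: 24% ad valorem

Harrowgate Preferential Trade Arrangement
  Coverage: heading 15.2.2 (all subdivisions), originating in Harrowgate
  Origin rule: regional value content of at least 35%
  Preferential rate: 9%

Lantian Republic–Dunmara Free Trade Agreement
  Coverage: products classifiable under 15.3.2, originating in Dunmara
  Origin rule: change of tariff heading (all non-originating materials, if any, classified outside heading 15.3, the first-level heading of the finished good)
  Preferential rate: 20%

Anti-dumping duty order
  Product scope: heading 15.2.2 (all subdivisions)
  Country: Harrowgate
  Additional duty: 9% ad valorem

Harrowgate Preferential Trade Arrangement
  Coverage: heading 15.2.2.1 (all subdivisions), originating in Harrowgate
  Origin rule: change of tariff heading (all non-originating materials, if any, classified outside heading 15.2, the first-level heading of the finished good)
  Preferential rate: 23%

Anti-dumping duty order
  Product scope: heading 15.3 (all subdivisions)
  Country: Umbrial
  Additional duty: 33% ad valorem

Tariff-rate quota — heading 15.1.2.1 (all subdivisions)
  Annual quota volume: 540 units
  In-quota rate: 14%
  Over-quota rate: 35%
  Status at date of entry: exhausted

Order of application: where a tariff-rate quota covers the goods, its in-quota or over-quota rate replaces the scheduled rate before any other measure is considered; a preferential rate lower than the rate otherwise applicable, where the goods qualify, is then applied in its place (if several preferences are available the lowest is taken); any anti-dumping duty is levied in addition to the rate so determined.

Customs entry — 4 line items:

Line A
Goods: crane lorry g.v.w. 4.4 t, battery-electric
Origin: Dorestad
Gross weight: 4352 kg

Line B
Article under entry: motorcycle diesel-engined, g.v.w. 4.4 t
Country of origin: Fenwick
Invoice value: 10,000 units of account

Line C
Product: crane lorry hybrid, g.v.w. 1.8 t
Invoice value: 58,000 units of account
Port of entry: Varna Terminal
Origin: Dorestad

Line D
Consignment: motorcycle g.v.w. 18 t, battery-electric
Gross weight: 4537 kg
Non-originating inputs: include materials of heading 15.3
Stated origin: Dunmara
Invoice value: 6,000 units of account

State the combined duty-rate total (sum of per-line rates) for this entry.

61%

Line A: crane lorry → 15.2; battery-electric → 15.2.3; g.v.w. 4.4 t → 15.2.3.3. Scheduled 19%. No special measure applies. → 19%.
Line B: motorcycle → 15.3; diesel-engined → 15.3.3; g.v.w. 4.4 t → 15.3.3.2. Scheduled 5%. No special measure applies. → 5%.
Line C: crane lorry → 15.2; hybrid → 15.2.1; g.v.w. 1.8 t → 15.2.1.1. Scheduled 8%. No special measure applies. → 8%.
Line D: motorcycle → 15.3; battery-electric → 15.3.2; g.v.w. 18 t → 15.3.2.1. Scheduled 29%. Dunmara agreement on 15.3.2: CTH not met. → 29%.
Sum: 19% + 5% + 8% + 29% = 61%.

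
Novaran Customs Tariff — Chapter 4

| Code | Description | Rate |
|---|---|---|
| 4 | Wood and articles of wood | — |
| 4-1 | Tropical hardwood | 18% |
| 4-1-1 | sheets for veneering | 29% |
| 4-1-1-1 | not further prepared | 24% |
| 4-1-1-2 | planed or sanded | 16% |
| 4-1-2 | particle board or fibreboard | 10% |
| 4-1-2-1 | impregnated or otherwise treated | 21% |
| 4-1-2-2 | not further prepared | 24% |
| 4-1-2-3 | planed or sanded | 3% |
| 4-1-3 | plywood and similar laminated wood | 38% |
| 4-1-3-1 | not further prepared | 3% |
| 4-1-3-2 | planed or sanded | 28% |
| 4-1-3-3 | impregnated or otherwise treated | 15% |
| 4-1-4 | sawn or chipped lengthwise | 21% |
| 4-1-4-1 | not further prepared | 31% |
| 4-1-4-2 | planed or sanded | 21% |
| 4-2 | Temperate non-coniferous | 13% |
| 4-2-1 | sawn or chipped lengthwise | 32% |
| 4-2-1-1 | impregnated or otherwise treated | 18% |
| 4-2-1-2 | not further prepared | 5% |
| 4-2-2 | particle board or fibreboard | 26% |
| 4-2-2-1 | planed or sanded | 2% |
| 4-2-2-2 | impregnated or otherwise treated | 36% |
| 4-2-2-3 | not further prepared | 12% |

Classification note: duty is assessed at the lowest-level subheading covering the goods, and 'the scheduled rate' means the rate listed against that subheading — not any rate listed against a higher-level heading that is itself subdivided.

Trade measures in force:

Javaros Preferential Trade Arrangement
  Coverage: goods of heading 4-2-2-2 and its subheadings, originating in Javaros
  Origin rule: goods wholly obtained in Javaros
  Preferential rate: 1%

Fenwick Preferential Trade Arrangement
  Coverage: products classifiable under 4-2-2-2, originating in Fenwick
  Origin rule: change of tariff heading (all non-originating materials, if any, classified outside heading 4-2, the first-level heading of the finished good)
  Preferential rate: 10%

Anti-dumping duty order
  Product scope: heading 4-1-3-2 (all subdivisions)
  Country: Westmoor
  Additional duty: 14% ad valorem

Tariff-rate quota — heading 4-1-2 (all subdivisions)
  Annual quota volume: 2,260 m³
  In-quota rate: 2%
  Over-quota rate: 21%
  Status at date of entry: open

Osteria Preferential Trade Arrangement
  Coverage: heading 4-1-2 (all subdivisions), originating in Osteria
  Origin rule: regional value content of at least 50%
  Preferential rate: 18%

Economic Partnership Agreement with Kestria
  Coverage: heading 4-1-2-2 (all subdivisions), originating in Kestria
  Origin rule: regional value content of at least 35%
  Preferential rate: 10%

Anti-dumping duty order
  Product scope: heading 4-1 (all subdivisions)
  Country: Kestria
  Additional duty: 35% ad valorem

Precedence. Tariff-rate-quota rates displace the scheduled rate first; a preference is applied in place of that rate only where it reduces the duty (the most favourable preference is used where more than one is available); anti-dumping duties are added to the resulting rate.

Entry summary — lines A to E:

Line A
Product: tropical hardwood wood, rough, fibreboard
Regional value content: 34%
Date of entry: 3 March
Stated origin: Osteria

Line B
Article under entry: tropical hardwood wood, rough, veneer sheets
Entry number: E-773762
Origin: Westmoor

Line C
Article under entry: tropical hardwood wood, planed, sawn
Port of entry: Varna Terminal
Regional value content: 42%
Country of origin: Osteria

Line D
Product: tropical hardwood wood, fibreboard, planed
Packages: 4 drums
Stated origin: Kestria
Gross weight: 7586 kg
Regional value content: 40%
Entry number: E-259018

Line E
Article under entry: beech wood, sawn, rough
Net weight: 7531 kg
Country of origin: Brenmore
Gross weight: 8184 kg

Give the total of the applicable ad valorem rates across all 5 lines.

Line A: tropical hardwood → 4-1; fibreboard → 4-1-2; rough → 4-1-2-2. Scheduled 24%. quota on 4-1-2 open → in-quota 2%; Osteria agreement on 4-1-2: RVC < 50%. → 2%.
Line B: tropical hardwood → 4-1; veneer sheets → 4-1-1; rough → 4-1-1-1. Scheduled 24%. No special measure applies. → 24%.
Line C: tropical hardwood → 4-1; sawn → 4-1-4; planed → 4-1-4-2. Scheduled 21%. Osteria agreement on 4-1-2: 4-1-4-2 not covered. → 21%.
Line D: tropical hardwood → 4-1; fibreboard → 4-1-2; planed → 4-1-2-3. Scheduled 3%. quota on 4-1-2 open → in-quota 2%; Kestria agreement on 4-1-2-2: 4-1-2-3 not covered; anti-dumping (Kestria, 4-1): +35%; total 2% + 35% = 37%. → 37%.
Line E: beech → 4-2; sawn → 4-2-1; rough → 4-2-1-2. Scheduled 5%. No special measure applies. → 5%.
Sum: 2% + 24% + 21% + 37% + 5% = 89%.

89%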